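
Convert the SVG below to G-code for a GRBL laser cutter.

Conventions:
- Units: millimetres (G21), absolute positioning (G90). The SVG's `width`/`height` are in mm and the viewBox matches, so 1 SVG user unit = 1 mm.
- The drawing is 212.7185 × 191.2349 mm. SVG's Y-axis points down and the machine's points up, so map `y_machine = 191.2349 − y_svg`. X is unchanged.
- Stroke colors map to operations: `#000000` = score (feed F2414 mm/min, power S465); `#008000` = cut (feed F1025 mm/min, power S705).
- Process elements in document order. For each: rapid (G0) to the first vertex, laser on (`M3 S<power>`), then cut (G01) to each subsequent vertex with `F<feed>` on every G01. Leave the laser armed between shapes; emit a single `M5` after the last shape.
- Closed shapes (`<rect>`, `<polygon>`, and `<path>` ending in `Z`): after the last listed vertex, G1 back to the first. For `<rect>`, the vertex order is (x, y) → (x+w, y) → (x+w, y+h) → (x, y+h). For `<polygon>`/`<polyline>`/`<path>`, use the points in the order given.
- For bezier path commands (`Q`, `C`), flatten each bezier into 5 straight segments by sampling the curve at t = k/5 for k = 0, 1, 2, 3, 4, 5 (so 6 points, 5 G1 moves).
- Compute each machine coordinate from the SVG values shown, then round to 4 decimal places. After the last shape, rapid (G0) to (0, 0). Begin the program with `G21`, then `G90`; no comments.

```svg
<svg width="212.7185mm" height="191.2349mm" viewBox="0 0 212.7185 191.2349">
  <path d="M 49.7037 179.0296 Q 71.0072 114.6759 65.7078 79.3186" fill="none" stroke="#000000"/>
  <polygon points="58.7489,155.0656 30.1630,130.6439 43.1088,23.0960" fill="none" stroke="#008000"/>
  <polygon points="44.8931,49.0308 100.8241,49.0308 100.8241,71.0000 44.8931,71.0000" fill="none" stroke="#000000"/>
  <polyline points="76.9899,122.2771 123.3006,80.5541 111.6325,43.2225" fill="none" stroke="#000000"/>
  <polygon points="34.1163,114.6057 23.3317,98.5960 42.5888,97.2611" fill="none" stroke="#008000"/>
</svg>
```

G21
G90
G0 X49.7037 Y12.2053
M3 S465
G01 X57.1610 Y36.7869 F2414
G01 X62.4900 Y59.0488 F2414
G01 X65.6909 Y78.9910 F2414
G01 X66.7634 Y96.6135 F2414
G01 X65.7078 Y111.9163 F2414
G0 X58.7489 Y36.1693
M3 S705
G01 X30.1630 Y60.5910 F1025
G01 X43.1088 Y168.1389 F1025
G01 X58.7489 Y36.1693 F1025
G0 X44.8931 Y142.2041
M3 S465
G01 X100.8241 Y142.2041 F2414
G01 X100.8241 Y120.2349 F2414
G01 X44.8931 Y120.2349 F2414
G01 X44.8931 Y142.2041 F2414
G0 X76.9899 Y68.9578
M3 S465
G01 X123.3006 Y110.6808 F2414
G01 X111.6325 Y148.0124 F2414
G0 X34.1163 Y76.6292
M3 S705
G01 X23.3317 Y92.6389 F1025
G01 X42.5888 Y93.9738 F1025
G01 X34.1163 Y76.6292 F1025
M5
G0 X0.0000 Y0.0000

1 u = 1 mm; y_m = 191.2349 − y.

[1] `<path>` quadratic bezier, #000000→score S465 F2414: (49.7037,12.2053) → (57.1610,36.7869) → (62.4900,59.0488) → (65.6909,78.9910) → (66.7634,96.6135) → (65.7078,111.9163)

[2] `<polygon>` closed polygon, #008000→cut S705 F1025: (58.7489,36.1693) → (30.1630,60.5910) → (43.1088,168.1389) → (58.7489,36.1693) (closed)

[3] `<polygon>` rectangle, #000000→score S465 F2414: (44.8931,142.2041) → (100.8241,142.2041) → (100.8241,120.2349) → (44.8931,120.2349) → (44.8931,142.2041) (closed)

[4] `<polyline>` open polyline, #000000→score S465 F2414: (76.9899,68.9578) → (123.3006,110.6808) → (111.6325,148.0124)

[5] `<polygon>` regular polygon, #008000→cut S705 F1025: (34.1163,76.6292) → (23.3317,92.6389) → (42.5888,93.9738) → (34.1163,76.6292) (closed)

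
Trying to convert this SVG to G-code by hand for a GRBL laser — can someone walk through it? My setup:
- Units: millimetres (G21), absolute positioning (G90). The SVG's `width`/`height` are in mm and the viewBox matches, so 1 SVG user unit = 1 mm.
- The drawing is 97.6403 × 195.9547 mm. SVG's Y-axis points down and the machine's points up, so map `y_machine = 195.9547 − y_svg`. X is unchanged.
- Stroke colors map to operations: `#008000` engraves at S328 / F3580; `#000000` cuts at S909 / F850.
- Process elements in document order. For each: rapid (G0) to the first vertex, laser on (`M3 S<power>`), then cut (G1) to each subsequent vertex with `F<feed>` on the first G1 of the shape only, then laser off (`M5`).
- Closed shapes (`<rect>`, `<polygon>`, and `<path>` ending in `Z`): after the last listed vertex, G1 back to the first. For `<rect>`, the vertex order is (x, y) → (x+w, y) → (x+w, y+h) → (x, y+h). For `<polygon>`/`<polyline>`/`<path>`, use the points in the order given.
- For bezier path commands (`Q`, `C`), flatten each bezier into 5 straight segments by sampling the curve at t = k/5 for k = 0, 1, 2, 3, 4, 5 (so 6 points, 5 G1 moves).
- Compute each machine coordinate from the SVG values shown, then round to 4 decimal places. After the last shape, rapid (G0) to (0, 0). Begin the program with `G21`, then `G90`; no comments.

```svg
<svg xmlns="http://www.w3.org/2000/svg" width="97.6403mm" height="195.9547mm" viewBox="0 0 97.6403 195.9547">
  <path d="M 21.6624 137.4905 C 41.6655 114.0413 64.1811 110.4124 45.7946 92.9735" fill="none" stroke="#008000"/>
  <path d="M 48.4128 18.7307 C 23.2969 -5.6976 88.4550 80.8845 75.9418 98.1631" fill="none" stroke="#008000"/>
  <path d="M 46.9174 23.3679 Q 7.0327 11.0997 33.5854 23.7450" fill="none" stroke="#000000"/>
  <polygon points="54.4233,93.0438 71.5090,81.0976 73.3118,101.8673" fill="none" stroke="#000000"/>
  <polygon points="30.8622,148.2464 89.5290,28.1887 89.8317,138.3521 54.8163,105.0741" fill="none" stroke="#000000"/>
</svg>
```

G21
G90
G0 X21.6624 Y58.4642
M3 S328
G1 X33.6184 Y70.4243 F3580
G1 X44.0936 Y79.2418
G1 X51.0039 Y86.5310
G1 X52.2656 Y93.9060
G1 X45.7946 Y102.9812
M5
G0 X48.4128 Y177.2240
M3 S328
G1 X42.8326 Y180.0022 F3580
G1 X50.8567 Y164.7931
G1 X64.4239 Y140.2515
G1 X75.4727 Y115.0327
G1 X75.9418 Y97.7916
M5
G0 X46.9174 Y172.5868
M3 S909
G1 X33.6210 Y176.4975 F850
G1 X25.6396 Y178.4152
G1 X22.9732 Y178.3398
G1 X25.6218 Y176.2713
G1 X33.5854 Y172.2097
M5
G0 X54.4233 Y102.9109
M3 S909
G1 X71.5090 Y114.8571 F850
G1 X73.3118 Y94.0874
G1 X54.4233 Y102.9109
M5
G0 X30.8622 Y47.7083
M3 S909
G1 X89.5290 Y167.7660 F850
G1 X89.8317 Y57.6026
G1 X54.8163 Y90.8806
G1 X30.8622 Y47.7083
M5
G0 X0.0000 Y0.0000

Since the viewBox matches the mm dimensions, user units are millimetres directly. The only transform is the Y-flip y_m = 195.9547 − y_svg.

Shape 1 is a cubic bezier drawn with `<path>`. Its stroke #008000 means engrave at S328, F3580. After flipping Y the toolpath is (21.6624,58.4642) → (33.6184,70.4243) → (44.0936,79.2418) → (51.0039,86.5310) → (52.2656,93.9060) → (45.7946,102.9812).

Shape 2 is a cubic bezier drawn with `<path>`. Its stroke #008000 means engrave at S328, F3580. After flipping Y the toolpath is (48.4128,177.2240) → (42.8326,180.0022) → (50.8567,164.7931) → (64.4239,140.2515) → (75.4727,115.0327) → (75.9418,97.7916).

Shape 3 is a quadratic bezier drawn with `<path>`. Its stroke #000000 means cut at S909, F850. After flipping Y the toolpath is (46.9174,172.5868) → (33.6210,176.4975) → (25.6396,178.4152) → (22.9732,178.3398) → (25.6218,176.2713) → (33.5854,172.2097).

Shape 4 is a regular polygon drawn with `<polygon>`. Its stroke #000000 means cut at S909, F850. After flipping Y the toolpath is (54.4233,102.9109) → (71.5090,114.8571) → (73.3118,94.0874) → (54.4233,102.9109), returning to the start.

Shape 5 is a closed polygon drawn with `<polygon>`. Its stroke #000000 means cut at S909, F850. After flipping Y the toolpath is (30.8622,47.7083) → (89.5290,167.7660) → (89.8317,57.6026) → (54.8163,90.8806) → (30.8622,47.7083), returning to the start.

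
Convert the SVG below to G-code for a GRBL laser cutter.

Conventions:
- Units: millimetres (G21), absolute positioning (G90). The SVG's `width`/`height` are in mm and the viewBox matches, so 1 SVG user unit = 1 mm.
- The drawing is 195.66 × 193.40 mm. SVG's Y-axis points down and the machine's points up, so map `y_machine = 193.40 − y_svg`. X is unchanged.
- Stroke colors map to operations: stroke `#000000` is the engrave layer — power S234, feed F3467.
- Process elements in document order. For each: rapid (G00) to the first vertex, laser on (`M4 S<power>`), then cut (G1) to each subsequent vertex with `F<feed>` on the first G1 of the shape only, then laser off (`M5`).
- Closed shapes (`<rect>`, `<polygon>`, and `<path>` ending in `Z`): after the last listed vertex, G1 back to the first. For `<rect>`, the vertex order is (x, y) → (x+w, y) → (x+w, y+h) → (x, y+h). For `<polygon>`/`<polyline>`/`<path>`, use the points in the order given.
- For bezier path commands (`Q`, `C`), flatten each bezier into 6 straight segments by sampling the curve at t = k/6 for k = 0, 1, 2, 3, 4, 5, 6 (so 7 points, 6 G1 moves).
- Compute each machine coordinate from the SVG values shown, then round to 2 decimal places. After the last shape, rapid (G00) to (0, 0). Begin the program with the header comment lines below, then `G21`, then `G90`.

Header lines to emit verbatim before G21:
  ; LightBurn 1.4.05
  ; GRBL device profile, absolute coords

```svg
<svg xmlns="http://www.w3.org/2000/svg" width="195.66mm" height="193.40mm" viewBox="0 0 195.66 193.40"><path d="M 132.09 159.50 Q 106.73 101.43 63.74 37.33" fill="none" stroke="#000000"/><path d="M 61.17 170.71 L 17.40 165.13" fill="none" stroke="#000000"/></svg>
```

1 u = 1 mm; y_m = 193.40 − y.

[1] `<path>` quadratic bezier, #000000→engrave S234 F3467: (132.09,33.90) → (123.15,53.42) → (113.22,73.28) → (102.32,93.48) → (90.44,114.01) → (77.58,134.87) → (63.74,156.07)

[2] `<path>` line segment, #000000→engrave S234 F3467: (61.17,22.69) → (17.40,28.27)

; LightBurn 1.4.05
; GRBL device profile, absolute coords
G21
G90
G00 X132.09 Y33.90
M4 S234
G1 X123.15 Y53.42 F3467
G1 X113.22 Y73.28
G1 X102.32 Y93.48
G1 X90.44 Y114.01
G1 X77.58 Y134.87
G1 X63.74 Y156.07
M5
G00 X61.17 Y22.69
M4 S234
G1 X17.40 Y28.27 F3467
M5
G00 X0.00 Y0.00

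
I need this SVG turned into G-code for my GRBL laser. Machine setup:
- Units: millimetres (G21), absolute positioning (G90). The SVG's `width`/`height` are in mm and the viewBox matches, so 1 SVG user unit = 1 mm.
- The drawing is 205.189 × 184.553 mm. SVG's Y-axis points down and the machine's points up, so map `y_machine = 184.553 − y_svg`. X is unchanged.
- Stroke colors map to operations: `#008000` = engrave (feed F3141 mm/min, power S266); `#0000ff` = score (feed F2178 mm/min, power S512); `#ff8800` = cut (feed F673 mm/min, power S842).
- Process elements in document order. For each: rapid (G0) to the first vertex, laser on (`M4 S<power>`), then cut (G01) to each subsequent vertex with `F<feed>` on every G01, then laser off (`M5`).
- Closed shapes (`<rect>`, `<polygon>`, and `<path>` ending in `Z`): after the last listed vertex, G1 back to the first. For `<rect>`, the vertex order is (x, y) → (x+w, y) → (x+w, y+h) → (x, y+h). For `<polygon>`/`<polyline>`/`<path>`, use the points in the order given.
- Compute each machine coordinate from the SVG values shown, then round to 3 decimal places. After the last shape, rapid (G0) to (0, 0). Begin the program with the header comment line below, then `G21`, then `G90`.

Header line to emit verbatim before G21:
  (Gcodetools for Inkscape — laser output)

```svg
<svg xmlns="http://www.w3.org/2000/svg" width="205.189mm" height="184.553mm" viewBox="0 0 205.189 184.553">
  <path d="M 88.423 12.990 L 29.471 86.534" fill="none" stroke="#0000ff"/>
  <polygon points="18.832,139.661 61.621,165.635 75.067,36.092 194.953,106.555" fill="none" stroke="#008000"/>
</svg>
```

(Gcodetools for Inkscape — laser output)
G21
G90
G0 X88.423 Y171.563
M4 S512
G01 X29.471 Y98.019 F2178
M5
G0 X18.832 Y44.892
M4 S266
G01 X61.621 Y18.918 F3141
G01 X75.067 Y148.461 F3141
G01 X194.953 Y77.998 F3141
G01 X18.832 Y44.892 F3141
M5
G0 X0.000 Y0.000

1 u = 1 mm; y_m = 184.553 − y.

[1] `<path>` line segment, #0000ff→score S512 F2178: (88.423,171.563) → (29.471,98.019)

[2] `<polygon>` closed polygon, #008000→engrave S266 F3141: (18.832,44.892) → (61.621,18.918) → (75.067,148.461) → (194.953,77.998) → (18.832,44.892) (closed)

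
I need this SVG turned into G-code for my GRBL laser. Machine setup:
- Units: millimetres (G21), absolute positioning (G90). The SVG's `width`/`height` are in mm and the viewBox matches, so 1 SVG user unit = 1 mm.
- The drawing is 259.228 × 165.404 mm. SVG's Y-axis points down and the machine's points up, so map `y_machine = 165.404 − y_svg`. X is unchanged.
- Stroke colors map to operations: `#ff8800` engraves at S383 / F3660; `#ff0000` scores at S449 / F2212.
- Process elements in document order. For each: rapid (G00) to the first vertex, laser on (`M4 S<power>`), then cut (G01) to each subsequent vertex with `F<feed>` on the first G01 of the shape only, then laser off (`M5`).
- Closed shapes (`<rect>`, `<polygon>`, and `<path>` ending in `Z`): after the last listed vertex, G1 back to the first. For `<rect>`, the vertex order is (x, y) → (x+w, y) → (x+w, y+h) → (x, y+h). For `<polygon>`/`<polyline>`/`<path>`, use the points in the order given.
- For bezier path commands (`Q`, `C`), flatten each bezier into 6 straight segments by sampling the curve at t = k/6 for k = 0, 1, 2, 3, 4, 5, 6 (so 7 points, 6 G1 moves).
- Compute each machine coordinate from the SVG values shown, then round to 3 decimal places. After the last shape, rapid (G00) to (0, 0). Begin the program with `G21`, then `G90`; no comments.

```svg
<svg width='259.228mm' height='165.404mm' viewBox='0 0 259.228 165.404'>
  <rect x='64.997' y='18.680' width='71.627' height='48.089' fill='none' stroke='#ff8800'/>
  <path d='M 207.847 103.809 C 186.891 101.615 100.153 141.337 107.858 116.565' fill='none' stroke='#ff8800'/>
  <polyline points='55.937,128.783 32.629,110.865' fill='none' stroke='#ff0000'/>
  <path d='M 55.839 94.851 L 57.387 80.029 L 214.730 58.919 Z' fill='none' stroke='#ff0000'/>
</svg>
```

G21
G90
G00 X64.997 Y146.724
M4 S383
G01 X136.624 Y146.724 F3660
G01 X136.624 Y98.635
G01 X64.997 Y98.635
G01 X64.997 Y146.724
M5
G00 X207.847 Y61.595
M4 S383
G01 X192.629 Y59.692 F3660
G01 X170.898 Y53.758
G01 X147.105 Y46.750
G01 X125.700 Y41.624
G01 X111.134 Y41.335
G01 X107.858 Y48.839
M5
G00 X55.937 Y36.621
M4 S449
G01 X32.629 Y54.539 F2212
M5
G00 X55.839 Y70.553
M4 S449
G01 X57.387 Y85.375 F2212
G01 X214.730 Y106.485
G01 X55.839 Y70.553
M5
G00 X0.000 Y0.000

viewBox `0 0 259.228 165.404` with mm width/height → 1 unit = 1 mm. Flip: y_m = 165.404 − y_svg.

**Shape 1** — `<rect>` rectangle, stroke `#ff8800` → engrave (S383, F3660). Machine vertices: (64.997,146.724) → (136.624,146.724) → (136.624,98.635) → (64.997,98.635) → (64.997,146.724). Closed: final G1 returns to the first vertex.

**Shape 2** — `<path>` cubic bezier, stroke `#ff8800` → engrave (S383, F3660). Control points (SVG): P0=(207.847,103.809), P1=(186.891,101.615), P2=(100.153,141.337), P3=(107.858,116.565); sampled at t=k/6. Machine vertices: (207.847,61.595) → (192.629,59.692) → (170.898,53.758) → (147.105,46.750) → (125.700,41.624) → (111.134,41.335) → (107.858,48.839). Open path.

**Shape 3** — `<polyline>` line segment, stroke `#ff0000` → score (S449, F2212). Machine vertices: (55.937,36.621) → (32.629,54.539). Open path.

**Shape 4** — `<path>` closed polygon, stroke `#ff0000` → score (S449, F2212). Machine vertices: (55.839,70.553) → (57.387,85.375) → (214.730,106.485) → (55.839,70.553). Closed: final G1 returns to the first vertex.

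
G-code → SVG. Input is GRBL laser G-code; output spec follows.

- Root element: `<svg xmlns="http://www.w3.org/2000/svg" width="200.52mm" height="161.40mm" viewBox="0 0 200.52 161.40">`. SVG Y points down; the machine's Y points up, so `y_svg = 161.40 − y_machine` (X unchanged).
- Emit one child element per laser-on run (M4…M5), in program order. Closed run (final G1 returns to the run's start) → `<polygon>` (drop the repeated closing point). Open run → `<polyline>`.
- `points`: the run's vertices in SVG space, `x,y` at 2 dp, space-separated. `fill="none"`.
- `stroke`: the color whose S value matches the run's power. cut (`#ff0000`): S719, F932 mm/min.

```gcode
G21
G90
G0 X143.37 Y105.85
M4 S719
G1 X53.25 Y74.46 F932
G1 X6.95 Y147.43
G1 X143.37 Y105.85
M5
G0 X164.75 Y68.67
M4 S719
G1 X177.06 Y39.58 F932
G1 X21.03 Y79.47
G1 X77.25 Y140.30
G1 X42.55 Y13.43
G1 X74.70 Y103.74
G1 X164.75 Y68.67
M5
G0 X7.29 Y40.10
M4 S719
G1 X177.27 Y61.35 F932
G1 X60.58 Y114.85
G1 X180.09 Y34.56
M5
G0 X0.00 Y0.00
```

<svg xmlns="http://www.w3.org/2000/svg" width="200.52mm" height="161.40mm" viewBox="0 0 200.52 161.40">
  <polygon points="143.37,55.55 53.25,86.94 6.95,13.97" fill="none" stroke="#ff0000"/>
  <polygon points="164.75,92.73 177.06,121.82 21.03,81.93 77.25,21.10 42.55,147.97 74.70,57.66" fill="none" stroke="#ff0000"/>
  <polyline points="7.29,121.30 177.27,100.05 60.58,46.55 180.09,126.84" fill="none" stroke="#ff0000"/>
</svg>

Machine Y-up, SVG Y-down with viewBox height 161.40, so y_svg = 161.40 − y_machine; X carries over. Every run uses S719, so all elements get stroke `#ff0000` (cut).

Run 1: The run returns to its start, so emit a `<polygon>` with points (Y-flipped): 143.37,55.55 53.25,86.94 6.95,13.97.

Run 2: The run returns to its start, so emit a `<polygon>` with points (Y-flipped): 164.75,92.73 177.06,121.82 21.03,81.93 77.25,21.10 42.55,147.97 74.70,57.66.

Run 3: The run is open, so emit a `<polyline>` with points (Y-flipped): 7.29,121.30 177.27,100.05 60.58,46.55 180.09,126.84.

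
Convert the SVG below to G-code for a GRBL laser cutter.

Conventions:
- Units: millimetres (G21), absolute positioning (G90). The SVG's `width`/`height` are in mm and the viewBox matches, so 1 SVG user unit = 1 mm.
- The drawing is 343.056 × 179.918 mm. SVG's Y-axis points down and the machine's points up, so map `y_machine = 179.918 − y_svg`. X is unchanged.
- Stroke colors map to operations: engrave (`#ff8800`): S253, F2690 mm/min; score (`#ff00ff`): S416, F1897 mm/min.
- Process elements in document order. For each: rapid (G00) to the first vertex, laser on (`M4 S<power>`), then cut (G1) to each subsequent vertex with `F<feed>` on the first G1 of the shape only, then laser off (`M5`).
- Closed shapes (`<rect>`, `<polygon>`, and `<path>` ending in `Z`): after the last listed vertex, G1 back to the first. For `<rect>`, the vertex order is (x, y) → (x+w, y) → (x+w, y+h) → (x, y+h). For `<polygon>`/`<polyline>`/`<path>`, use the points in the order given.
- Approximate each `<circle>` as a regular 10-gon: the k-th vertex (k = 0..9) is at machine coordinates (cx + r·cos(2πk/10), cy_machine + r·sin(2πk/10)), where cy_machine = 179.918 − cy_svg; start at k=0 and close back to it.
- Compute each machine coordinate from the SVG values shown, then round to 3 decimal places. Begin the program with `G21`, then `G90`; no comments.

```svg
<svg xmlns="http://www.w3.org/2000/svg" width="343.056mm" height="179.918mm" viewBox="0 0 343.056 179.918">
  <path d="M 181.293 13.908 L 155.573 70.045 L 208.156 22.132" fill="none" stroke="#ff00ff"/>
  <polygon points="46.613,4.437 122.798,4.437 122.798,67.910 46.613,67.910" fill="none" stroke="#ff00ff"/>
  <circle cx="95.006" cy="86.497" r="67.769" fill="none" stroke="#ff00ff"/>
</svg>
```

Since the viewBox matches the mm dimensions, user units are millimetres directly. The only transform is the Y-flip y_m = 179.918 − y_svg.

Shape 1 is a open polyline drawn with `<path>`. Its stroke #ff00ff means score at S416, F1897. After flipping Y the toolpath is (181.293,166.010) → (155.573,109.873) → (208.156,157.786).

Shape 2 is a rectangle drawn with `<polygon>`. Its stroke #ff00ff means score at S416, F1897. After flipping Y the toolpath is (46.613,175.481) → (122.798,175.481) → (122.798,112.008) → (46.613,112.008) → (46.613,175.481), returning to the start.

Shape 3 is a circle drawn with `<circle>`. Its stroke #ff00ff means score at S416, F1897. After flipping Y the toolpath is (162.775,93.421) → (149.832,133.255) → (115.948,157.873) → (74.064,157.873) → (40.180,133.255) → (27.237,93.421) → (40.180,53.587) → (74.064,28.969) → (115.948,28.969) → (149.832,53.587) → (162.775,93.421), returning to the start.

G21
G90
G00 X181.293 Y166.010
M4 S416
G1 X155.573 Y109.873 F1897
G1 X208.156 Y157.786
M5
G00 X46.613 Y175.481
M4 S416
G1 X122.798 Y175.481 F1897
G1 X122.798 Y112.008
G1 X46.613 Y112.008
G1 X46.613 Y175.481
M5
G00 X162.775 Y93.421
M4 S416
G1 X149.832 Y133.255 F1897
G1 X115.948 Y157.873
G1 X74.064 Y157.873
G1 X40.180 Y133.255
G1 X27.237 Y93.421
G1 X40.180 Y53.587
G1 X74.064 Y28.969
G1 X115.948 Y28.969
G1 X149.832 Y53.587
G1 X162.775 Y93.421
M5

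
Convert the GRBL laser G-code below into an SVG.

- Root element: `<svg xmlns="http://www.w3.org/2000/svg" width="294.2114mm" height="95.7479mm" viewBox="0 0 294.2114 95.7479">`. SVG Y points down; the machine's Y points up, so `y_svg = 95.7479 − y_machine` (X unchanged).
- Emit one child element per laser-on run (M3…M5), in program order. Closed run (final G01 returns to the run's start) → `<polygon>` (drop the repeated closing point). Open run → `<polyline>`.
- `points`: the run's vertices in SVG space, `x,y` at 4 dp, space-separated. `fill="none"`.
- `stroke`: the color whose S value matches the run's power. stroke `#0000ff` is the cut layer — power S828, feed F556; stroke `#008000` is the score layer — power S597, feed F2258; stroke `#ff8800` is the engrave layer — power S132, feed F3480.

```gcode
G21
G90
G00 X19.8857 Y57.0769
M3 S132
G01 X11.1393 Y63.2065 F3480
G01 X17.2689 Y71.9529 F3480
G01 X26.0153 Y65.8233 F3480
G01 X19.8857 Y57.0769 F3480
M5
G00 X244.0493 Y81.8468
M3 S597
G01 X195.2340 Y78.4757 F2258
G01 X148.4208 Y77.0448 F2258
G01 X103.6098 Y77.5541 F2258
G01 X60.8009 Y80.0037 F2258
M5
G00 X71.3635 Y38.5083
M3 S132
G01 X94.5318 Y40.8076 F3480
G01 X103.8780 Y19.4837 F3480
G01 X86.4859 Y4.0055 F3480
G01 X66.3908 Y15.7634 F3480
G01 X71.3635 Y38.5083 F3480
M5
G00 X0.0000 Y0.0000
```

y_svg = 95.7479 − y_m.

[1] S132→`#ff8800` (engrave); closed run; points: 19.8857,38.6710 11.1393,32.5414 17.2689,23.7950 26.0153,29.9246

[2] S597→`#008000` (score); open run; points: 244.0493,13.9011 195.2340,17.2722 148.4208,18.7031 103.6098,18.1938 60.8009,15.7442

[3] S132→`#ff8800` (engrave); closed run; points: 71.3635,57.2396 94.5318,54.9403 103.8780,76.2642 86.4859,91.7424 66.3908,79.9845

<svg xmlns="http://www.w3.org/2000/svg" width="294.2114mm" height="95.7479mm" viewBox="0 0 294.2114 95.7479">
  <polygon points="19.8857,38.6710 11.1393,32.5414 17.2689,23.7950 26.0153,29.9246" fill="none" stroke="#ff8800"/>
  <polyline points="244.0493,13.9011 195.2340,17.2722 148.4208,18.7031 103.6098,18.1938 60.8009,15.7442" fill="none" stroke="#008000"/>
  <polygon points="71.3635,57.2396 94.5318,54.9403 103.8780,76.2642 86.4859,91.7424 66.3908,79.9845" fill="none" stroke="#ff8800"/>
</svg>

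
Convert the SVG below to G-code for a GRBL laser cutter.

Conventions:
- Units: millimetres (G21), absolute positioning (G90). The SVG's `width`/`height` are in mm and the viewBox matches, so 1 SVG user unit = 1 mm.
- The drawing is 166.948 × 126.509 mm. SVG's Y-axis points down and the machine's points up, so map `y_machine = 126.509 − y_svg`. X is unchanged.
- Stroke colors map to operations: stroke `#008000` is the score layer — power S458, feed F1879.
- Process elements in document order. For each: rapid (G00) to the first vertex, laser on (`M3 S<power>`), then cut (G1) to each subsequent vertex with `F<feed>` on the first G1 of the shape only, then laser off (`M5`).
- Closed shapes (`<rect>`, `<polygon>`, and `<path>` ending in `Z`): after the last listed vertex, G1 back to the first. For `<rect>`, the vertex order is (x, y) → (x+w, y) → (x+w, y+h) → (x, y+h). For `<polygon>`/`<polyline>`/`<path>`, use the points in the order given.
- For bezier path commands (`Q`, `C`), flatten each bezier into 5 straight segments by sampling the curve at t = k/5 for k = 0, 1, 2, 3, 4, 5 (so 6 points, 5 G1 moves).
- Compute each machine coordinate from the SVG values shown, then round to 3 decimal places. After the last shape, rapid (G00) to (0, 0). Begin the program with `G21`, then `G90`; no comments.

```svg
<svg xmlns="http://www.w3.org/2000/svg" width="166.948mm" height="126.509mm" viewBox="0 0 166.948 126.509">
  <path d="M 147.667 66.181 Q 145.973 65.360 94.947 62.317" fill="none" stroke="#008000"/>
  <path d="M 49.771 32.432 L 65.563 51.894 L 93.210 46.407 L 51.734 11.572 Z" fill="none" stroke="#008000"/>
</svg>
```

G21
G90
G00 X147.667 Y60.328
M3 S458
G1 X145.016 Y60.745 F1879
G1 X138.419 Y61.340
G1 X127.875 Y62.113
G1 X113.384 Y63.064
G1 X94.947 Y64.192
M5
G00 X49.771 Y94.077
M3 S458
G1 X65.563 Y74.615 F1879
G1 X93.210 Y80.102
G1 X51.734 Y114.937
G1 X49.771 Y94.077
M5
G00 X0.000 Y0.000

1 u = 1 mm; y_m = 126.509 − y.

[1] `<path>` quadratic bezier, #008000→score S458 F1879: (147.667,60.328) → (145.016,60.745) → (138.419,61.340) → (127.875,62.113) → (113.384,63.064) → (94.947,64.192)

[2] `<path>` closed polygon, #008000→score S458 F1879: (49.771,94.077) → (65.563,74.615) → (93.210,80.102) → (51.734,114.937) → (49.771,94.077) (closed)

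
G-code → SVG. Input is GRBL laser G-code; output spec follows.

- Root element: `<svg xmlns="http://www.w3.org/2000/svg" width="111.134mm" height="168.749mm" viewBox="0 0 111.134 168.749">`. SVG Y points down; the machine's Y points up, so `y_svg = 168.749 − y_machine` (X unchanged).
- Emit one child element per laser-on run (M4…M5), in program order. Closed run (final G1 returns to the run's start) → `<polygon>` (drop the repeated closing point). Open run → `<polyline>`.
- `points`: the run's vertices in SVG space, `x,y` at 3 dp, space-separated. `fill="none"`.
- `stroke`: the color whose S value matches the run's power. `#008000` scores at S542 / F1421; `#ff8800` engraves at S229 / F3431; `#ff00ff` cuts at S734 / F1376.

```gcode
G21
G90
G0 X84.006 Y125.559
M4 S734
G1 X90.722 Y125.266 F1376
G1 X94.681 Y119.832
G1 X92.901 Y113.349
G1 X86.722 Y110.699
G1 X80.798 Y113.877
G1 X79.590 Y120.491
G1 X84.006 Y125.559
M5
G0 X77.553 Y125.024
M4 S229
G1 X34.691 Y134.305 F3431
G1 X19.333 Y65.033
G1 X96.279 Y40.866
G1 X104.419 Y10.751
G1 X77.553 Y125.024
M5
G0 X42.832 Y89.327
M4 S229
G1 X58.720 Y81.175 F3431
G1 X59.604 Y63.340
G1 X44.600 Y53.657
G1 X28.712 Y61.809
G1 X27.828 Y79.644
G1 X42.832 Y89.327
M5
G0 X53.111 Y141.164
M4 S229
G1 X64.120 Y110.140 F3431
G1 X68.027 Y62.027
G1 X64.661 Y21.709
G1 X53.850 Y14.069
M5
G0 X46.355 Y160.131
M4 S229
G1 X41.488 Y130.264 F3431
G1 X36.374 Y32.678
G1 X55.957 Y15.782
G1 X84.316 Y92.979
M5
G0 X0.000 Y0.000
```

y_svg = 168.749 − y_m.

[1] S734→`#ff00ff` (cut); closed run; points: 84.006,43.190 90.722,43.483 94.681,48.917 92.901,55.400 86.722,58.050 80.798,54.872 79.590,48.258

[2] S229→`#ff8800` (engrave); closed run; points: 77.553,43.725 34.691,34.444 19.333,103.716 96.279,127.883 104.419,157.998

[3] S229→`#ff8800` (engrave); closed run; points: 42.832,79.422 58.720,87.574 59.604,105.409 44.600,115.092 28.712,106.940 27.828,89.105

[4] S229→`#ff8800` (engrave); open run; points: 53.111,27.585 64.120,58.609 68.027,106.722 64.661,147.040 53.850,154.680

[5] S229→`#ff8800` (engrave); open run; points: 46.355,8.618 41.488,38.485 36.374,136.071 55.957,152.967 84.316,75.770

<svg xmlns="http://www.w3.org/2000/svg" width="111.134mm" height="168.749mm" viewBox="0 0 111.134 168.749">
  <polygon points="84.006,43.190 90.722,43.483 94.681,48.917 92.901,55.400 86.722,58.050 80.798,54.872 79.590,48.258" fill="none" stroke="#ff00ff"/>
  <polygon points="77.553,43.725 34.691,34.444 19.333,103.716 96.279,127.883 104.419,157.998" fill="none" stroke="#ff8800"/>
  <polygon points="42.832,79.422 58.720,87.574 59.604,105.409 44.600,115.092 28.712,106.940 27.828,89.105" fill="none" stroke="#ff8800"/>
  <polyline points="53.111,27.585 64.120,58.609 68.027,106.722 64.661,147.040 53.850,154.680" fill="none" stroke="#ff8800"/>
  <polyline points="46.355,8.618 41.488,38.485 36.374,136.071 55.957,152.967 84.316,75.770" fill="none" stroke="#ff8800"/>
</svg>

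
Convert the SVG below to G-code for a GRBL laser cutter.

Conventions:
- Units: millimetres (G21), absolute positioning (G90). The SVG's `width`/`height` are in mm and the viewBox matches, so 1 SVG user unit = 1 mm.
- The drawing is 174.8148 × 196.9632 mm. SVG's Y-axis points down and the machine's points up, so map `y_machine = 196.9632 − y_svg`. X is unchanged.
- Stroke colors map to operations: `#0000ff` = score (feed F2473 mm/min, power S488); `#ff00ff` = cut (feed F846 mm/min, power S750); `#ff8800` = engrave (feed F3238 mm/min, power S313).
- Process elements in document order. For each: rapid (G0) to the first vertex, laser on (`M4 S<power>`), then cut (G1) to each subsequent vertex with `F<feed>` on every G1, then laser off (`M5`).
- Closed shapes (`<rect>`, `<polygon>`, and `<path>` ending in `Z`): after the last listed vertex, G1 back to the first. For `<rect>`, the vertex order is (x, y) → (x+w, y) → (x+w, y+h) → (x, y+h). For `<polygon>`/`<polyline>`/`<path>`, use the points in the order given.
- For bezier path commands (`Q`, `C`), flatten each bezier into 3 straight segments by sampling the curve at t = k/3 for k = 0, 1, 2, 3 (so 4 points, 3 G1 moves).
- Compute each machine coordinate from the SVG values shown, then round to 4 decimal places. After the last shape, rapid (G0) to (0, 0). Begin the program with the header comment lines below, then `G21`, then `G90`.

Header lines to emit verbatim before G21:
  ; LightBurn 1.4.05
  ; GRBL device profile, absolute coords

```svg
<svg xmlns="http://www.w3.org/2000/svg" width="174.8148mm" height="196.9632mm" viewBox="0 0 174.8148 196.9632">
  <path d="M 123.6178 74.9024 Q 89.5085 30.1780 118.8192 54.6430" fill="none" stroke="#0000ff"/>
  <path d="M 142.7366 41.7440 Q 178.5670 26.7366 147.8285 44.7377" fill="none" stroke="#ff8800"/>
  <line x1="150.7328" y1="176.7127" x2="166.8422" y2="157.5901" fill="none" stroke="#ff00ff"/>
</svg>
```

viewBox `0 0 174.8148 196.9632` with mm width/height → 1 unit = 1 mm. Flip: y_m = 196.9632 − y_svg.

**Shape 1** — `<path>` quadratic bezier, stroke `#0000ff` → score (S488, F2473). Control points (SVG): P0=(123.6178,74.9024), P1=(89.5085,30.1780), P2=(118.8192,54.6430); sampled at t=k/3. Machine vertices: (123.6178,122.0608) → (107.9249,144.1894) → (106.3254,150.9425) → (118.8192,142.3202). Open path.

**Shape 2** — `<path>` quadratic bezier, stroke `#ff8800` → engrave (S313, F3238). Control points (SVG): P0=(142.7366,41.7440), P1=(178.5670,26.7366), P2=(147.8285,44.7377); sampled at t=k/3. Machine vertices: (142.7366,155.2192) → (159.2270,161.5565) → (160.9243,160.5586) → (147.8285,152.2255). Open path.

**Shape 3** — `<line>` line segment, stroke `#ff00ff` → cut (S750, F846). Machine vertices: (150.7328,20.2505) → (166.8422,39.3731). Open path.

; LightBurn 1.4.05
; GRBL device profile, absolute coords
G21
G90
G0 X123.6178 Y122.0608
M4 S488
G1 X107.9249 Y144.1894 F2473
G1 X106.3254 Y150.9425 F2473
G1 X118.8192 Y142.3202 F2473
M5
G0 X142.7366 Y155.2192
M4 S313
G1 X159.2270 Y161.5565 F3238
G1 X160.9243 Y160.5586 F3238
G1 X147.8285 Y152.2255 F3238
M5
G0 X150.7328 Y20.2505
M4 S750
G1 X166.8422 Y39.3731 F846
M5
G0 X0.0000 Y0.0000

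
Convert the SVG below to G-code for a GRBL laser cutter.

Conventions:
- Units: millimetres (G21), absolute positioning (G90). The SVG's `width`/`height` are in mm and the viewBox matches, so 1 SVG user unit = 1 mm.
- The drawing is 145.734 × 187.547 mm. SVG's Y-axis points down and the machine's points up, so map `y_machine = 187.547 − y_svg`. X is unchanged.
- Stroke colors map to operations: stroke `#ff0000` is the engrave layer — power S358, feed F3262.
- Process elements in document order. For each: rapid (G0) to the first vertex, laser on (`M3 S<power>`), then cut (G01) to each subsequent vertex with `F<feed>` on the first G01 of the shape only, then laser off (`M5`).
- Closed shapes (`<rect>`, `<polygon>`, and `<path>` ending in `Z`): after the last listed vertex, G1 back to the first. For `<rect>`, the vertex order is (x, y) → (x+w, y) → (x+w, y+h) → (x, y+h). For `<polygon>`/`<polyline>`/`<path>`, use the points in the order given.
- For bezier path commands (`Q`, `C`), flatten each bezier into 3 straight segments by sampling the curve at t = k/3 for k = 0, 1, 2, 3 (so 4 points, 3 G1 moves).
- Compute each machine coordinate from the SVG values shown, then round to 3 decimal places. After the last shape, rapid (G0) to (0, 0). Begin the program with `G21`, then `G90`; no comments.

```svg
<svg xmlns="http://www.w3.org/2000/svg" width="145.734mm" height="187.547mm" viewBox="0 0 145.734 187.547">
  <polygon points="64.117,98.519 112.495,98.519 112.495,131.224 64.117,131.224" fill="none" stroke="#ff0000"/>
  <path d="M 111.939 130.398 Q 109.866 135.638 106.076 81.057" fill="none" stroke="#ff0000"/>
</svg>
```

G21
G90
G0 X64.117 Y89.028
M3 S358
G01 X112.495 Y89.028 F3262
G01 X112.495 Y56.323
G01 X64.117 Y56.323
G01 X64.117 Y89.028
M5
G0 X111.939 Y57.149
M3 S358
G01 X110.366 Y60.302 F3262
G01 X108.412 Y76.749
G01 X106.076 Y106.490
M5
G0 X0.000 Y0.000

viewBox `0 0 145.734 187.547` with mm width/height → 1 unit = 1 mm. Flip: y_m = 187.547 − y_svg.

**Shape 1** — `<polygon>` rectangle, stroke `#ff0000` → engrave (S358, F3262). Machine vertices: (64.117,89.028) → (112.495,89.028) → (112.495,56.323) → (64.117,56.323) → (64.117,89.028). Closed: final G1 returns to the first vertex.

**Shape 2** — `<path>` quadratic bezier, stroke `#ff0000` → engrave (S358, F3262). Control points (SVG): P0=(111.939,130.398), P1=(109.866,135.638), P2=(106.076,81.057); sampled at t=k/3. Machine vertices: (111.939,57.149) → (110.366,60.302) → (108.412,76.749) → (106.076,106.490). Open path.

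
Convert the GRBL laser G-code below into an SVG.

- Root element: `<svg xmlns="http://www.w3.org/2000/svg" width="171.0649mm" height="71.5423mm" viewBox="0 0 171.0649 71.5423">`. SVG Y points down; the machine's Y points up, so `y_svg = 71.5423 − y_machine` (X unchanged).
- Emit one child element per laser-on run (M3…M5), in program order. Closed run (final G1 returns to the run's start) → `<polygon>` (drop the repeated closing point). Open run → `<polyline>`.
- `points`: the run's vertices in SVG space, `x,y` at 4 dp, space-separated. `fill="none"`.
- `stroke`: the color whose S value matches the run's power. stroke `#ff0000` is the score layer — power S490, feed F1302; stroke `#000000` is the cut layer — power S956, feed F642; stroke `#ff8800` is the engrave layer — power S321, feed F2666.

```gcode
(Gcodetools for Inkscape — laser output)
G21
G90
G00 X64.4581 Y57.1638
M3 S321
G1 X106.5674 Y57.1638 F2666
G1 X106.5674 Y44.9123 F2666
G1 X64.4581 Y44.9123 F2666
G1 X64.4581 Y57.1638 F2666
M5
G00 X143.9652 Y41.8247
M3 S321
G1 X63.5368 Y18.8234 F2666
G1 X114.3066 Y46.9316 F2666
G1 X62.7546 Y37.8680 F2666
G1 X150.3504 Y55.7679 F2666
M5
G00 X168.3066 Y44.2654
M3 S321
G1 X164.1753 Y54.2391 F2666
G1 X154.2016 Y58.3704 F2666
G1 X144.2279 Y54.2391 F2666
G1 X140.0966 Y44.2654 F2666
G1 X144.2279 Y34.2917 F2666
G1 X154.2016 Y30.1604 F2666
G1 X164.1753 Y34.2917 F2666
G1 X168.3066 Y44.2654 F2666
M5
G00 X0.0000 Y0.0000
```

y_svg = 71.5423 − y_m. Every run uses S321, so all elements get stroke `#ff8800` (engrave).

[1] closed run; points: 64.4581,14.3785 106.5674,14.3785 106.5674,26.6300 64.4581,26.6300

[2] open run; points: 143.9652,29.7176 63.5368,52.7189 114.3066,24.6107 62.7546,33.6743 150.3504,15.7744

[3] closed run; points: 168.3066,27.2769 164.1753,17.3032 154.2016,13.1719 144.2279,17.3032 140.0966,27.2769 144.2279,37.2506 154.2016,41.3819 164.1753,37.2506

<svg xmlns="http://www.w3.org/2000/svg" width="171.0649mm" height="71.5423mm" viewBox="0 0 171.0649 71.5423">
  <polygon points="64.4581,14.3785 106.5674,14.3785 106.5674,26.6300 64.4581,26.6300" fill="none" stroke="#ff8800"/>
  <polyline points="143.9652,29.7176 63.5368,52.7189 114.3066,24.6107 62.7546,33.6743 150.3504,15.7744" fill="none" stroke="#ff8800"/>
  <polygon points="168.3066,27.2769 164.1753,17.3032 154.2016,13.1719 144.2279,17.3032 140.0966,27.2769 144.2279,37.2506 154.2016,41.3819 164.1753,37.2506" fill="none" stroke="#ff8800"/>
</svg>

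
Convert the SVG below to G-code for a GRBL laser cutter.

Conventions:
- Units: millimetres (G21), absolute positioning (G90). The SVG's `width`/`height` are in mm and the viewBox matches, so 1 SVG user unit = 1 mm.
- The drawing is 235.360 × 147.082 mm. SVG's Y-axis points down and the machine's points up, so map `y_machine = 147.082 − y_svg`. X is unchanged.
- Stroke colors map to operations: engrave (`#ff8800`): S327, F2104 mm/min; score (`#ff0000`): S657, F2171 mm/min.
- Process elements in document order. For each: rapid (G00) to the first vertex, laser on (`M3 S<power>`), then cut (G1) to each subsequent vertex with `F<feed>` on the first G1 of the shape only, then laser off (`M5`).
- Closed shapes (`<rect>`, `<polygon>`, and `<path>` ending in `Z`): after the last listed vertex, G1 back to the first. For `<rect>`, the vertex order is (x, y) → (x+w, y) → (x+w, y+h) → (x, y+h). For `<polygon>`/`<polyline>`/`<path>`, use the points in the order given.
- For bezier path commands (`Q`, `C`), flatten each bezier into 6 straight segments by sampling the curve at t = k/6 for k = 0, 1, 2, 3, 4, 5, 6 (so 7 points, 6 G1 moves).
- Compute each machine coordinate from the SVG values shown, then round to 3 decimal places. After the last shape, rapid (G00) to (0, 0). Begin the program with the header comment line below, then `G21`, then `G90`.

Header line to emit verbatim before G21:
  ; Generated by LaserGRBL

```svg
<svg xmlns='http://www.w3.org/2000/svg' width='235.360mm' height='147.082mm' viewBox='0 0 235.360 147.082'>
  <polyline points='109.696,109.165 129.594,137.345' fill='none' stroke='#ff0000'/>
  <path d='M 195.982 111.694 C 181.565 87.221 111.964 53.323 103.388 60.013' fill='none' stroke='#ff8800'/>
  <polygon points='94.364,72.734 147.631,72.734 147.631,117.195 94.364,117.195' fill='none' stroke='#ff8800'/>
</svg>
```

; Generated by LaserGRBL
G21
G90
G00 X109.696 Y37.917
M3 S657
G1 X129.594 Y9.737 F2171
M5
G00 X195.982 Y35.388
M3 S327
G1 X184.713 Y48.178 F2104
G1 X167.474 Y61.150
G1 X147.495 Y72.915
G1 X128.002 Y82.082
G1 X112.223 Y87.263
G1 X103.388 Y87.069
M5
G00 X94.364 Y74.348
M3 S327
G1 X147.631 Y74.348 F2104
G1 X147.631 Y29.887
G1 X94.364 Y29.887
G1 X94.364 Y74.348
M5
G00 X0.000 Y0.000

Since the viewBox matches the mm dimensions, user units are millimetres directly. The only transform is the Y-flip y_m = 147.082 − y_svg.

Shape 1 is a line segment drawn with `<polyline>`. Its stroke #ff0000 means score at S657, F2171. After flipping Y the toolpath is (109.696,37.917) → (129.594,9.737).

Shape 2 is a cubic bezier drawn with `<path>`. Its stroke #ff8800 means engrave at S327, F2104. After flipping Y the toolpath is (195.982,35.388) → (184.713,48.178) → (167.474,61.150) → (147.495,72.915) → (128.002,82.082) → (112.223,87.263) → (103.388,87.069).

Shape 3 is a rectangle drawn with `<polygon>`. Its stroke #ff8800 means engrave at S327, F2104. After flipping Y the toolpath is (94.364,74.348) → (147.631,74.348) → (147.631,29.887) → (94.364,29.887) → (94.364,74.348), returning to the start.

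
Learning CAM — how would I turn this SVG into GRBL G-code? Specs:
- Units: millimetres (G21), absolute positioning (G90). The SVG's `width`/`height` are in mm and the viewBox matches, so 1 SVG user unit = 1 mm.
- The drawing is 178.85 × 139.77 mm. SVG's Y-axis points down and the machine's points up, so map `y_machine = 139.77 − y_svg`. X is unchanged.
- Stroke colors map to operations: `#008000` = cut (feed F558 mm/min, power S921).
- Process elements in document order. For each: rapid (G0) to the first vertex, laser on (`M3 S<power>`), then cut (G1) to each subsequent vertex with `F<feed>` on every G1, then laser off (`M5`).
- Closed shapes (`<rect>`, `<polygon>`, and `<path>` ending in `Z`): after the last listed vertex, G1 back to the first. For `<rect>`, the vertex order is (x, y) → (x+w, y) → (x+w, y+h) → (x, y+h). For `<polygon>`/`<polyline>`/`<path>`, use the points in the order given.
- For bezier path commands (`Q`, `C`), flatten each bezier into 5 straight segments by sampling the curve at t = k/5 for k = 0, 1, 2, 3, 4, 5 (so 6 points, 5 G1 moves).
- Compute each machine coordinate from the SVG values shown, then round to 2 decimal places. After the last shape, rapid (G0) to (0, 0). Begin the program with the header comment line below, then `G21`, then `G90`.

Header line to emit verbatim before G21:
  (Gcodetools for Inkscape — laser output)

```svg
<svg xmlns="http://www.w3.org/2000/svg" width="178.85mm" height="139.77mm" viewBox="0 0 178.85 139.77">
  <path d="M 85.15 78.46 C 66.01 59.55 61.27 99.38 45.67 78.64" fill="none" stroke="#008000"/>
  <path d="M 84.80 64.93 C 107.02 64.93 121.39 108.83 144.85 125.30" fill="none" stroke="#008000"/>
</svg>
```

viewBox `0 0 178.85 139.77` with mm width/height → 1 unit = 1 mm. Flip: y_m = 139.77 − y_svg.

**Shape 1** — `<path>` cubic bezier, stroke `#008000` → cut (S921, F558). Control points (SVG): P0=(85.15,78.46), P1=(66.01,59.55), P2=(61.27,99.38), P3=(45.67,78.64); sampled at t=k/5. Machine vertices: (85.15,61.31) → (75.19,66.56) → (67.48,63.44) → (60.79,57.68) → (53.93,55.00) → (45.67,61.13). Open path.

**Shape 2** — `<path>` cubic bezier, stroke `#008000` → cut (S921, F558). Control points (SVG): P0=(84.80,64.93), P1=(107.02,64.93), P2=(121.39,108.83), P3=(144.85,125.30); sampled at t=k/5. Machine vertices: (84.80,74.84) → (97.33,70.14) → (108.78,58.33) → (119.98,42.84) → (131.73,27.07) → (144.85,14.47). Open path.

(Gcodetools for Inkscape — laser output)
G21
G90
G0 X85.15 Y61.31
M3 S921
G1 X75.19 Y66.56 F558
G1 X67.48 Y63.44 F558
G1 X60.79 Y57.68 F558
G1 X53.93 Y55.00 F558
G1 X45.67 Y61.13 F558
M5
G0 X84.80 Y74.84
M3 S921
G1 X97.33 Y70.14 F558
G1 X108.78 Y58.33 F558
G1 X119.98 Y42.84 F558
G1 X131.73 Y27.07 F558
G1 X144.85 Y14.47 F558
M5
G0 X0.00 Y0.00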